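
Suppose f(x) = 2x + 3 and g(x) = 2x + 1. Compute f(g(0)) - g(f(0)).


f(g(0)) = 5
g(f(0)) = 7
Difference = -2

-2


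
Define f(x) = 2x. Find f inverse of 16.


Solve 2x = 16
x = (16) / 2 = 8

8


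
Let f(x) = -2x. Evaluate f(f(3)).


f(3) = -6
f(-6) = 12

12


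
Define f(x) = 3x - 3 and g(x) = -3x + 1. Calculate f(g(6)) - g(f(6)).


f(g(6)) = -54
g(f(6)) = -44
Difference = -10

-10


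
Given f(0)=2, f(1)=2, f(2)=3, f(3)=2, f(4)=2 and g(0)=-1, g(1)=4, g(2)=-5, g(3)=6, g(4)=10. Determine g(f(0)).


f(0) = 2
g(2) = -5

-5


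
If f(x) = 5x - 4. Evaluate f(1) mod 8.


f(1) = 1
1 mod 8 = 1

1


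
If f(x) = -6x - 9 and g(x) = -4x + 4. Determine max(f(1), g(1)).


f(1) = -15
g(1) = 0
max = 0

0


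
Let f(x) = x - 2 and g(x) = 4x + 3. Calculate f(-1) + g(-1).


f(-1) = -3
g(-1) = -1
Sum = -4

-4


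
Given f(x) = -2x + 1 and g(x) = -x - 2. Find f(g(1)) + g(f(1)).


f(g(1)) = 7
g(f(1)) = -1
Sum = 6

6


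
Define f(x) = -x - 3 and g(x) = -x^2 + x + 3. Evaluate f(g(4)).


g(4) = -9
f(-9) = 6

6


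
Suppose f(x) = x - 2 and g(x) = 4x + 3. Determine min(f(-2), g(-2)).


-5


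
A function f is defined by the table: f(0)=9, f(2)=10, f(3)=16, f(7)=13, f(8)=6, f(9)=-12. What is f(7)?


Reading from the table at x = 7

13


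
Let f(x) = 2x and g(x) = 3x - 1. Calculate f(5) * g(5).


f(5) = 10
g(5) = 14
Product = 140

140


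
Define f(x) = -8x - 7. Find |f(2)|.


23


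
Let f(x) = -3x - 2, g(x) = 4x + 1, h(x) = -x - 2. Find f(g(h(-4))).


h(-4) = 2
g(2) = 9
f(9) = -29

-29


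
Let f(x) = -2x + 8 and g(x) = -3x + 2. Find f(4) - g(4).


f(4) = 0
g(4) = -10
Difference = 10

10


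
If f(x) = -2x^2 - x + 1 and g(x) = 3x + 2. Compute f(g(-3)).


-90


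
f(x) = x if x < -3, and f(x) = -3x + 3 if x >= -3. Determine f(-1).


-1 satisfies x >= -3
f(-1) = 6

6


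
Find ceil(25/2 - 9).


25/2 = 12.5
12.5 - 9 = 3.5
ceil(3.5) = 4

4


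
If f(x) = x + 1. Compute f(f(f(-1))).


f(-1) = 0
f(0) = 1
f(1) = 2

2


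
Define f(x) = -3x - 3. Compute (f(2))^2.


81


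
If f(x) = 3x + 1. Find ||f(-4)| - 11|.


f(-4) = -11
|-11| = 11
|11 - 11| = 0

0


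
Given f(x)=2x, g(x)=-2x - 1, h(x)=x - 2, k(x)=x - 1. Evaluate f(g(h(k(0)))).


k(0) = -1
h(-1) = -3
g(-3) = 5
f(5) = 10

10


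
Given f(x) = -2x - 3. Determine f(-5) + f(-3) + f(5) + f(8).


f(-5) = 7
f(-3) = 3
f(5) = -13
f(8) = -19
Sum = -22

-22


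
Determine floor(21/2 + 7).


17


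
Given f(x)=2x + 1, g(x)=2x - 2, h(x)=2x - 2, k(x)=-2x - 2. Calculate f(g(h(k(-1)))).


k(-1) = 0
h(0) = -2
g(-2) = -6
f(-6) = -11

-11


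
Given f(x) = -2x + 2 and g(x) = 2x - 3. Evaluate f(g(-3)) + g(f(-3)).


f(g(-3)) = 20
g(f(-3)) = 13
Sum = 33

33


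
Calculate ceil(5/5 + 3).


5/5 = 1
1 + 3 = 4
ceil(4) = 4

4


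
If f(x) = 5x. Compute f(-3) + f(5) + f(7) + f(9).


f(-3) = -15
f(5) = 25
f(7) = 35
f(9) = 45
Sum = 90

90


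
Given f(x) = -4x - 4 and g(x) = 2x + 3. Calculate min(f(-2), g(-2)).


-1


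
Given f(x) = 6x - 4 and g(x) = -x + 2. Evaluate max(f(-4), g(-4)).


f(-4) = -28
g(-4) = 6
max = 6

6


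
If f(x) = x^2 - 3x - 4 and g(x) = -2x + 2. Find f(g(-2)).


g(-2) = 6
f(6) = 1*(6)^2 - 3*(6) - 4 = 14

14


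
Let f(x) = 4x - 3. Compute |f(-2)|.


f(-2) = -11
|-11| = 11

11


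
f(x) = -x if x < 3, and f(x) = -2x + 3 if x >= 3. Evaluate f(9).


9 satisfies x >= 3
f(9) = -15

-15


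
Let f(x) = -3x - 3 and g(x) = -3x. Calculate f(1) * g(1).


f(1) = -6
g(1) = -3
Product = 18

18


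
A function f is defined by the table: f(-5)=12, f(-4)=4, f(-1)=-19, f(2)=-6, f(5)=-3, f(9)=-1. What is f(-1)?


Reading from the table at x = -1

-19


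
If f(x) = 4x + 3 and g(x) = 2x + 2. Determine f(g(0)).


g(0) = 2
f(2) = 11

11


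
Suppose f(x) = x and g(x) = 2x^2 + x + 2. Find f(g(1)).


g(1) = 5
f(5) = 5

5


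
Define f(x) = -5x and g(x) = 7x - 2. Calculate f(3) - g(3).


f(3) = -15
g(3) = 19
Difference = -34

-34


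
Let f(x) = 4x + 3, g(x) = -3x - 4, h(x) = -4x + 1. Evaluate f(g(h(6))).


h(6) = -23
g(-23) = 65
f(65) = 263

263


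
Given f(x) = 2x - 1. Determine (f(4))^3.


f(4) = 7
(7)^3 = 343

343


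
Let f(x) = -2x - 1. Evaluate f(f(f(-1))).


f(-1) = 1
f(1) = -3
f(-3) = 5

5


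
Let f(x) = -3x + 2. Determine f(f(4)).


f(4) = -10
f(-10) = 32

32


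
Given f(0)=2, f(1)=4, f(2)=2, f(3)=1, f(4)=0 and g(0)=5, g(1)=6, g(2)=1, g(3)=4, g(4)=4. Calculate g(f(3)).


f(3) = 1
g(1) = 6

6


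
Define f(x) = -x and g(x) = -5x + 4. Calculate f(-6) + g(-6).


40


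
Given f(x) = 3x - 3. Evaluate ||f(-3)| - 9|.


f(-3) = -12
|-12| = 12
|12 - 9| = 3

3


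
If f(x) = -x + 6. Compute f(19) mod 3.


f(19) = -13
-13 mod 3 = 2

2


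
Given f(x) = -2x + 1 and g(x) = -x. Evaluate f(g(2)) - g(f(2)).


f(g(2)) = 5
g(f(2)) = 3
Difference = 2

2


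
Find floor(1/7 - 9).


1/7 = 0.1429
0.1429 - 9 = -8.8571
floor(-8.8571) = -9

-9


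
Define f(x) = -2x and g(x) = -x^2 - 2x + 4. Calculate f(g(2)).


8


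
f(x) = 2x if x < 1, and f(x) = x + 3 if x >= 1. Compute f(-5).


-10


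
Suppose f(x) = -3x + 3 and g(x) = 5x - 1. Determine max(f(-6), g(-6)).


f(-6) = 21
g(-6) = -31
max = 21

21


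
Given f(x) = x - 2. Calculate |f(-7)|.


f(-7) = -9
|-9| = 9

9


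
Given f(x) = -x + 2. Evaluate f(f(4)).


f(4) = -2
f(-2) = 4

4


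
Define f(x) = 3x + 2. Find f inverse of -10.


Solve 3x + 2 = -10
x = (-10 - 2) / 3 = -4

-4


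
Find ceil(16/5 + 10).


14


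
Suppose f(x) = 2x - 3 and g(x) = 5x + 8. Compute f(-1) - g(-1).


f(-1) = -5
g(-1) = 3
Difference = -8

-8


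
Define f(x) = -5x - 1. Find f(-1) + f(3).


-12


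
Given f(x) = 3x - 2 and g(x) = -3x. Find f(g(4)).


g(4) = -12
f(-12) = -38

-38


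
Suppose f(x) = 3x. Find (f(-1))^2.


f(-1) = -3
(-3)^2 = 9

9


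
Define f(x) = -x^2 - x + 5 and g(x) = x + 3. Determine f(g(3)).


-37


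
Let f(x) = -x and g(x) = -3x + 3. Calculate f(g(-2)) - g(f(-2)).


f(g(-2)) = -9
g(f(-2)) = -3
Difference = -6

-6


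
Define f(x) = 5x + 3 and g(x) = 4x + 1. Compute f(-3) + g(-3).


f(-3) = -12
g(-3) = -11
Sum = -23

-23


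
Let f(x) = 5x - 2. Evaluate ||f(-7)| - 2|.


f(-7) = -37
|-37| = 37
|37 - 2| = 35

35


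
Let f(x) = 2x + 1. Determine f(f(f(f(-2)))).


f(-2) = -3
f(-3) = -5
f(-5) = -9
f(-9) = -17

-17


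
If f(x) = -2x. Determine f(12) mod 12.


f(12) = -24
-24 mod 12 = 0

0


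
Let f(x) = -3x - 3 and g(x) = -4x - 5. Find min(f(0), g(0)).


f(0) = -3
g(0) = -5
min = -5

-5


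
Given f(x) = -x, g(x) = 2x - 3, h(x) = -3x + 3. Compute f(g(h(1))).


h(1) = 0
g(0) = -3
f(-3) = 3

3


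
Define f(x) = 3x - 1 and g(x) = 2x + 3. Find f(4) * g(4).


f(4) = 11
g(4) = 11
Product = 121

121


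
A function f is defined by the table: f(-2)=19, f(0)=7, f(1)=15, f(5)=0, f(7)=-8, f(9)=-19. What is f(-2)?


Reading from the table at x = -2

19


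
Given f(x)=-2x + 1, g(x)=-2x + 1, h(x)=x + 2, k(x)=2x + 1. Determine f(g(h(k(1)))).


k(1) = 3
h(3) = 5
g(5) = -9
f(-9) = 19

19


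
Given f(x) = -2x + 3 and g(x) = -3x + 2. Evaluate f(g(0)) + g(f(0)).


f(g(0)) = -1
g(f(0)) = -7
Sum = -8

-8


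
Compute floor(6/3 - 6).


6/3 = 2
2 - 6 = -4
floor(-4) = -4

-4


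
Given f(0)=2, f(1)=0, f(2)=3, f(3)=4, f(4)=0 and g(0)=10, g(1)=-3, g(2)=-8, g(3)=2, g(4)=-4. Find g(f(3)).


f(3) = 4
g(4) = -4

-4


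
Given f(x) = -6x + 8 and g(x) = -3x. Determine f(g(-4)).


-64


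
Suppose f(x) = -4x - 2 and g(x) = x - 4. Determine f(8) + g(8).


f(8) = -34
g(8) = 4
Sum = -30

-30


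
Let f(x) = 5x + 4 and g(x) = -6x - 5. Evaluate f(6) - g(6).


f(6) = 34
g(6) = -41
Difference = 75

75


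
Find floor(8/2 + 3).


8/2 = 4
4 + 3 = 7
floor(7) = 7

7


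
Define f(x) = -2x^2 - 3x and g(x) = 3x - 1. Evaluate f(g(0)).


g(0) = -1
f(-1) = (-2)*(-1)^2 - 3*(-1) = 1

1


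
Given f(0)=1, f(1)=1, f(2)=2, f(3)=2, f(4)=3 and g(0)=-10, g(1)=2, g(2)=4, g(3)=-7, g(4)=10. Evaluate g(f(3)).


4


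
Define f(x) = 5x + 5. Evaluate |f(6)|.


f(6) = 35
|35| = 35

35


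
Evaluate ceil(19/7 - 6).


19/7 = 2.7143
2.7143 - 6 = -3.2857
ceil(-3.2857) = -3

-3


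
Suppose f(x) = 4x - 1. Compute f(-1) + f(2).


f(-1) = -5
f(2) = 7
Sum = 2

2


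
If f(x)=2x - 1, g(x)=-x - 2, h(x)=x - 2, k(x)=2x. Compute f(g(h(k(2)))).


k(2) = 4
h(4) = 2
g(2) = -4
f(-4) = -9

-9


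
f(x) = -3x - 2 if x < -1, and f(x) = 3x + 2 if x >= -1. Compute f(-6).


-6 satisfies x < -1
f(-6) = 16

16


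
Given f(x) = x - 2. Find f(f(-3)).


f(-3) = -5
f(-5) = -7

-7


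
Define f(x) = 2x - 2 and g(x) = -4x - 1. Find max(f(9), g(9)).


f(9) = 16
g(9) = -37
max = 16

16


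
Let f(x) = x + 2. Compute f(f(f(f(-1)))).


f(-1) = 1
f(1) = 3
f(3) = 5
f(5) = 7

7


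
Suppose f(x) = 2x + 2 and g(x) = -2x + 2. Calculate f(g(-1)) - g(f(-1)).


f(g(-1)) = 10
g(f(-1)) = 2
Difference = 8

8


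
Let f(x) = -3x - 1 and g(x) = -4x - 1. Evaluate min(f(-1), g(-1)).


f(-1) = 2
g(-1) = 3
min = 2

2


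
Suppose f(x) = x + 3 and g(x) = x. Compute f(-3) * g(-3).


f(-3) = 0
g(-3) = -3
Product = 0

0


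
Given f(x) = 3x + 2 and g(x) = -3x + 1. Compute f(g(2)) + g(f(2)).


-36


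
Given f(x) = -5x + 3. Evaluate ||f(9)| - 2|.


f(9) = -42
|-42| = 42
|42 - 2| = 40

40


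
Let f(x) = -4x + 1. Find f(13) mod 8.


f(13) = -51
-51 mod 8 = 5

5


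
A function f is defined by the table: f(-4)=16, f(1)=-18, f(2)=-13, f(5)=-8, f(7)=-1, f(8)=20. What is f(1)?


Reading from the table at x = 1

-18


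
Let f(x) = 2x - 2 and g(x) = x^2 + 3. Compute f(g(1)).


g(1) = 4
f(4) = 6

6


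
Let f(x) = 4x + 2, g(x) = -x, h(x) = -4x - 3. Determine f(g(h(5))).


h(5) = -23
g(-23) = 23
f(23) = 94

94


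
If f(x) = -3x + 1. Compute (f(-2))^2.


f(-2) = 7
(7)^2 = 49

49


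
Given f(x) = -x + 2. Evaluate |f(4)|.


f(4) = -2
|-2| = 2

2


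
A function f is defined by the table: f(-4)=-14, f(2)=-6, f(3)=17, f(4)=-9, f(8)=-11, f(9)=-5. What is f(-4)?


Reading from the table at x = -4

-14


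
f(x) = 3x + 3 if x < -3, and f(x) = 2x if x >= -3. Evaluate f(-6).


-6 satisfies x < -3
f(-6) = -15

-15


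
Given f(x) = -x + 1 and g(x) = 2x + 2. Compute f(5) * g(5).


f(5) = -4
g(5) = 12
Product = -48

-48


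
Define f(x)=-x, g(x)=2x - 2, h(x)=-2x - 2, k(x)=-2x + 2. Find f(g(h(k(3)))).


k(3) = -4
h(-4) = 6
g(6) = 10
f(10) = -10

-10


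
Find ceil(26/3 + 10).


26/3 = 8.6667
8.6667 + 10 = 18.6667
ceil(18.6667) = 19

19


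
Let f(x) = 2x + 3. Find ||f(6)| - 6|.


f(6) = 15
|15| = 15
|15 - 6| = 9

9


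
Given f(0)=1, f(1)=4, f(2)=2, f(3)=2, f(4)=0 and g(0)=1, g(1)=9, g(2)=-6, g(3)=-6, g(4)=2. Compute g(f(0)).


f(0) = 1
g(1) = 9

9


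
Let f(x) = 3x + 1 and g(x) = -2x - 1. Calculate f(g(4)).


g(4) = -9
f(-9) = -26

-26


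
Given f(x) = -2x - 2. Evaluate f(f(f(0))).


f(0) = -2
f(-2) = 2
f(2) = -6

-6


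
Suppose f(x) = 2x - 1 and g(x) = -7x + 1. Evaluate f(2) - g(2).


f(2) = 3
g(2) = -13
Difference = 16

16


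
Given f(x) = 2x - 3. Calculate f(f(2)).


f(2) = 1
f(1) = -1

-1


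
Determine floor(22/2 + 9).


22/2 = 11
11 + 9 = 20
floor(20) = 20

20


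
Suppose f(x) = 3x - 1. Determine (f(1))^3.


f(1) = 2
(2)^3 = 8

8


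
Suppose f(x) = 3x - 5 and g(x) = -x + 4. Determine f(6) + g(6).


f(6) = 13
g(6) = -2
Sum = 11

11


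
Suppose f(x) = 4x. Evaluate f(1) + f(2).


f(1) = 4
f(2) = 8
Sum = 12

12


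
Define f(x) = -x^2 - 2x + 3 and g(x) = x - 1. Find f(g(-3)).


g(-3) = -4
f(-4) = (-1)*(-4)^2 - 2*(-4) + 3 = -5

-5


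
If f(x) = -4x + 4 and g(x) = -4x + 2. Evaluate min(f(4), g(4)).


-14


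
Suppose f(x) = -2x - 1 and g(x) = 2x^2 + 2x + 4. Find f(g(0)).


-9


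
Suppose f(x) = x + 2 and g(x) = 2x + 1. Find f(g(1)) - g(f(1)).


f(g(1)) = 5
g(f(1)) = 7
Difference = -2

-2


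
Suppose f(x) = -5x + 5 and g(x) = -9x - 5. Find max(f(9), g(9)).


f(9) = -40
g(9) = -86
max = -40

-40


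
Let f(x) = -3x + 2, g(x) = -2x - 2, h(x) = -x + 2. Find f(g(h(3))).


h(3) = -1
g(-1) = 0
f(0) = 2

2


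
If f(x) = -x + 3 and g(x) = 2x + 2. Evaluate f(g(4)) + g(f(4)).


f(g(4)) = -7
g(f(4)) = 0
Sum = -7

-7


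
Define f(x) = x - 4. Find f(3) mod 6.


f(3) = -1
-1 mod 6 = 5

5


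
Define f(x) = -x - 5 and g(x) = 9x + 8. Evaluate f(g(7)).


g(7) = 71
f(71) = -76

-76


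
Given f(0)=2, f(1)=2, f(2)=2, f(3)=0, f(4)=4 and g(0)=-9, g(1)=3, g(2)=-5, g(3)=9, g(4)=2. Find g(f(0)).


f(0) = 2
g(2) = -5

-5


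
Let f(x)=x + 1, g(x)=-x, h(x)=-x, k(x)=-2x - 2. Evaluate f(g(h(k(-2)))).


k(-2) = 2
h(2) = -2
g(-2) = 2
f(2) = 3

3


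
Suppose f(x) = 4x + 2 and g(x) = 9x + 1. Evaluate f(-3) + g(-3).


-36


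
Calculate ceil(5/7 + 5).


5/7 = 0.7143
0.7143 + 5 = 5.7143
ceil(5.7143) = 6

6


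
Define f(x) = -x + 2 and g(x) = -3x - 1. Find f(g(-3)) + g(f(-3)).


f(g(-3)) = -6
g(f(-3)) = -16
Sum = -22

-22


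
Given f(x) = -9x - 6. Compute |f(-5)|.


f(-5) = 39
|39| = 39

39


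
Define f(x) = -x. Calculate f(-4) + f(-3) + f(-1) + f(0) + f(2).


f(-4) = 4
f(-3) = 3
f(-1) = 1
f(0) = 0
f(2) = -2
Sum = 6

6


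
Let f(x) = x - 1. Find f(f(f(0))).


f(0) = -1
f(-1) = -2
f(-2) = -3

-3


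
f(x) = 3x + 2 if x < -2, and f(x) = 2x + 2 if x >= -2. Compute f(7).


7 satisfies x >= -2
f(7) = 16

16


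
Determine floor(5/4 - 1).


5/4 = 1.25
1.25 - 1 = 0.25
floor(0.25) = 0

0


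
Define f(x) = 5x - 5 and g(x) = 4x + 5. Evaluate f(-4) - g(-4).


f(-4) = -25
g(-4) = -11
Difference = -14

-14


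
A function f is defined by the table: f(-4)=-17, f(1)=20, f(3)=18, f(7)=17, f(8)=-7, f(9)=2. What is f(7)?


17


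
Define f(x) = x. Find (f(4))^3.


f(4) = 4
(4)^3 = 64

64


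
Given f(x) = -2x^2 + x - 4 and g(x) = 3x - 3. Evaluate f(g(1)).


-4


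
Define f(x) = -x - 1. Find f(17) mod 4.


f(17) = -18
-18 mod 4 = 2

2


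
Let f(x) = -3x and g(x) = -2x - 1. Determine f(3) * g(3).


f(3) = -9
g(3) = -7
Product = 63

63


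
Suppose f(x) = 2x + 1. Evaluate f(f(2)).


f(2) = 5
f(5) = 11

11


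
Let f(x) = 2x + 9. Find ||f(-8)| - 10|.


f(-8) = -7
|-7| = 7
|7 - 10| = 3

3


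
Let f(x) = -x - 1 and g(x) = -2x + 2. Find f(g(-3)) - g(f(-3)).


f(g(-3)) = -9
g(f(-3)) = -2
Difference = -7

-7


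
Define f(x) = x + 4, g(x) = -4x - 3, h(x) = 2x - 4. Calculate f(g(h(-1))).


h(-1) = -6
g(-6) = 21
f(21) = 25

25


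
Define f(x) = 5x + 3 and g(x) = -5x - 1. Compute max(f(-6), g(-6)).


f(-6) = -27
g(-6) = 29
max = 29

29


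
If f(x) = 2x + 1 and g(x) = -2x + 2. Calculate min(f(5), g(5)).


f(5) = 11
g(5) = -8
min = -8

-8


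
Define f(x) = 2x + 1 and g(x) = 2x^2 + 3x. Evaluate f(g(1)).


g(1) = 5
f(5) = 11

11


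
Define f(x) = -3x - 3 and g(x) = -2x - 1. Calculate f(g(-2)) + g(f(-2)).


f(g(-2)) = -12
g(f(-2)) = -7
Sum = -19

-19


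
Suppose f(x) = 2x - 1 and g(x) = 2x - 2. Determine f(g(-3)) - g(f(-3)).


f(g(-3)) = -17
g(f(-3)) = -16
Difference = -1

-1


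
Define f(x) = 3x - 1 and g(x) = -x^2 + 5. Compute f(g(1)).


g(1) = 4
f(4) = 11

11


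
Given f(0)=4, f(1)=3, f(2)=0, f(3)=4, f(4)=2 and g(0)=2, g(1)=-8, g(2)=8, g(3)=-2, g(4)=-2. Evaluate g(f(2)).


2


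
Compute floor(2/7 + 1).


2/7 = 0.2857
0.2857 + 1 = 1.2857
floor(1.2857) = 1

1


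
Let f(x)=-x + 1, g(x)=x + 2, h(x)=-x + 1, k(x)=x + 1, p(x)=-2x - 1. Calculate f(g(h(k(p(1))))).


p(1) = -3
k(-3) = -2
h(-2) = 3
g(3) = 5
f(5) = -4

-4


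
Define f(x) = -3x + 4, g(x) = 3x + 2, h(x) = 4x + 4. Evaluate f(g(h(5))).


h(5) = 24
g(24) = 74
f(74) = -218

-218


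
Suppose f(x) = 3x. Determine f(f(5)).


f(5) = 15
f(15) = 45

45


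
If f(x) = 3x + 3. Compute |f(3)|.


f(3) = 12
|12| = 12

12


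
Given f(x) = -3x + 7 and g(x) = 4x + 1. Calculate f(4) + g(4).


f(4) = -5
g(4) = 17
Sum = 12

12


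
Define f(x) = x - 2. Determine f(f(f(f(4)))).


f(4) = 2
f(2) = 0
f(0) = -2
f(-2) = -4

-4


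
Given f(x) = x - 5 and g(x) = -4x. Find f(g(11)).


-49


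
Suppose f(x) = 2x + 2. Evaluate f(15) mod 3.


f(15) = 32
32 mod 3 = 2

2


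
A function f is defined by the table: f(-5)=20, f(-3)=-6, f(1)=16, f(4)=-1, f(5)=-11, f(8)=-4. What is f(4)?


-1


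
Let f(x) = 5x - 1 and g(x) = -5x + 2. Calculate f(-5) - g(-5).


f(-5) = -26
g(-5) = 27
Difference = -53

-53


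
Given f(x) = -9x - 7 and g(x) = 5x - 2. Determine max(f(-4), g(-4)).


f(-4) = 29
g(-4) = -22
max = 29

29


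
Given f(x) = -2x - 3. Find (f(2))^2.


49


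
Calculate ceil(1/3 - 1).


1/3 = 0.3333
0.3333 - 1 = -0.6667
ceil(-0.6667) = 0

0


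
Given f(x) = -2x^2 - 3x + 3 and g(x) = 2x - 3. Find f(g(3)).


-24


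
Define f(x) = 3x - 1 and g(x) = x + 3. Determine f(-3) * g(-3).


0


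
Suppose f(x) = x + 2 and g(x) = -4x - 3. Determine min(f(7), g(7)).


f(7) = 9
g(7) = -31
min = -31

-31


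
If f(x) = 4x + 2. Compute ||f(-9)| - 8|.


26


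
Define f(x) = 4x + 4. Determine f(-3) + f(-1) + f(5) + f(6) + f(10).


88


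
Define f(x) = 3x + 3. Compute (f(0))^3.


f(0) = 3
(3)^3 = 27

27


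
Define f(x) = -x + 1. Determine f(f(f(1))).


f(1) = 0
f(0) = 1
f(1) = 0

0


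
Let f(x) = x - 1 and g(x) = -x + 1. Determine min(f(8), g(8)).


f(8) = 7
g(8) = -7
min = -7

-7


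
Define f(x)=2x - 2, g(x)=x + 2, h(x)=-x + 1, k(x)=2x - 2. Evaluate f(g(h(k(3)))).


k(3) = 4
h(4) = -3
g(-3) = -1
f(-1) = -4

-4


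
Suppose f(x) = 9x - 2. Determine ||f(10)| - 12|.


f(10) = 88
|88| = 88
|88 - 12| = 76

76


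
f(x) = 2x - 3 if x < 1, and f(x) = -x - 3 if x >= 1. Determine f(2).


-5


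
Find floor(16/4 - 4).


16/4 = 4
4 - 4 = 0
floor(0) = 0

0


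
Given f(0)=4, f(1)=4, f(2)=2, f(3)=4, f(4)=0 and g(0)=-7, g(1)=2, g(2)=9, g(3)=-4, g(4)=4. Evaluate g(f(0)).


4


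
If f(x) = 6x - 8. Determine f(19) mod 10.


6


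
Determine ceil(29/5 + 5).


29/5 = 5.8
5.8 + 5 = 10.8
ceil(10.8) = 11

11


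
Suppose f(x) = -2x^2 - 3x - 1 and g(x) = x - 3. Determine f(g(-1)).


g(-1) = -4
f(-4) = (-2)*(-4)^2 - 3*(-4) - 1 = -21

-21


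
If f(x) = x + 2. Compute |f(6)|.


f(6) = 8
|8| = 8

8


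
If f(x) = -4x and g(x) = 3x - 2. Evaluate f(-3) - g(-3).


f(-3) = 12
g(-3) = -11
Difference = 23

23


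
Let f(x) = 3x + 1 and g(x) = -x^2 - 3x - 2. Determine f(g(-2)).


g(-2) = 0
f(0) = 1

1


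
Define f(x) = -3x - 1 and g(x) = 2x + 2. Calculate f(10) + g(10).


-9


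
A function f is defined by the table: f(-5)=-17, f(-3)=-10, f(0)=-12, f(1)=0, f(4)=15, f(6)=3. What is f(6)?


Reading from the table at x = 6

3


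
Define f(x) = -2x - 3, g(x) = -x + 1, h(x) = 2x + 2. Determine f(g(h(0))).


h(0) = 2
g(2) = -1
f(-1) = -1

-1


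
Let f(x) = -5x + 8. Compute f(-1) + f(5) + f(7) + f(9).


f(-1) = 13
f(5) = -17
f(7) = -27
f(9) = -37
Sum = -68

-68


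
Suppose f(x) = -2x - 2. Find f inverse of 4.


Solve -2x - 2 = 4
x = (4 + 2) / (-2) = -3

-3


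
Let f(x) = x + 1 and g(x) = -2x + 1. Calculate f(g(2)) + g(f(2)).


f(g(2)) = -2
g(f(2)) = -5
Sum = -7

-7


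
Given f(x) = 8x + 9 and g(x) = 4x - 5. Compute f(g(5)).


g(5) = 15
f(15) = 129

129


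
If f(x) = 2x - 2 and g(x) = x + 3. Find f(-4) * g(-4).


f(-4) = -10
g(-4) = -1
Product = 10

10


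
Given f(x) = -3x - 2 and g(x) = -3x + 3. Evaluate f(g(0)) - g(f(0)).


f(g(0)) = -11
g(f(0)) = 9
Difference = -20

-20


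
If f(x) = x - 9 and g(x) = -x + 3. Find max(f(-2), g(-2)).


f(-2) = -11
g(-2) = 5
max = 5

5


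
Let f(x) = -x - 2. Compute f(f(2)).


f(2) = -4
f(-4) = 2

2


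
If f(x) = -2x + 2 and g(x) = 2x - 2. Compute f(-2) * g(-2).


f(-2) = 6
g(-2) = -6
Product = -36

-36


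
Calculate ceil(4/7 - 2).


4/7 = 0.5714
0.5714 - 2 = -1.4286
ceil(-1.4286) = -1

-1


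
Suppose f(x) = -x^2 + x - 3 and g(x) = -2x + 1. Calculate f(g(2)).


g(2) = -3
f(-3) = (-1)*(-3)^2 + 1*(-3) - 3 = -15

-15


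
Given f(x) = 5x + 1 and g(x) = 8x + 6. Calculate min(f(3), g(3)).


16


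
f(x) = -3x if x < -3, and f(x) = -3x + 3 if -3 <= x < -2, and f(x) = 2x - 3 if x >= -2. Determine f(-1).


-1 satisfies x >= -2
f(-1) = -5

-5


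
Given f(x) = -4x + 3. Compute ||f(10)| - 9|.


f(10) = -37
|-37| = 37
|37 - 9| = 28

28


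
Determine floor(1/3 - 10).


1/3 = 0.3333
0.3333 - 10 = -9.6667
floor(-9.6667) = -10

-10


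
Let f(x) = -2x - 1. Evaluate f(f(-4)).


f(-4) = 7
f(7) = -15

-15


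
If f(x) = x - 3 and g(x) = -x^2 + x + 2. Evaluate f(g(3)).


g(3) = -4
f(-4) = -7

-7


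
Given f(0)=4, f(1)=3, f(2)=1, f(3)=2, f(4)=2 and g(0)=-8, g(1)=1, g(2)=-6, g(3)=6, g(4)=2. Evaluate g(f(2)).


f(2) = 1
g(1) = 1

1


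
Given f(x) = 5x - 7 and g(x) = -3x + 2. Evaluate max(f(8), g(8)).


f(8) = 33
g(8) = -22
max = 33

33


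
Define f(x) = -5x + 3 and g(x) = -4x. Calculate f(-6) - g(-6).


f(-6) = 33
g(-6) = 24
Difference = 9

9


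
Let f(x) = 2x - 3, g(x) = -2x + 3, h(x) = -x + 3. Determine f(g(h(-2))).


h(-2) = 5
g(5) = -7
f(-7) = -17

-17


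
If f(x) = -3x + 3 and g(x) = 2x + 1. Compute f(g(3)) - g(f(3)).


f(g(3)) = -18
g(f(3)) = -11
Difference = -7

-7


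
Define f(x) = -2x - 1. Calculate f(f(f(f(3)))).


f(3) = -7
f(-7) = 13
f(13) = -27
f(-27) = 53

53


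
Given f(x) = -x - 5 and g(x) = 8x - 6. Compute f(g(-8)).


g(-8) = -70
f(-70) = 65

65


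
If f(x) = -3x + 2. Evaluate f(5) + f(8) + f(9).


f(5) = -13
f(8) = -22
f(9) = -25
Sum = -60

-60


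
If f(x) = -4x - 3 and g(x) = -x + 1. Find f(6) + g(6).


f(6) = -27
g(6) = -5
Sum = -32

-32


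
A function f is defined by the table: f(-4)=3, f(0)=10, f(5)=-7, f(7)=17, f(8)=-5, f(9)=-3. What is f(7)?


Reading from the table at x = 7

17


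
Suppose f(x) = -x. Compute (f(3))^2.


f(3) = -3
(-3)^2 = 9

9


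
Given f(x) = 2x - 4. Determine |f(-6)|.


16


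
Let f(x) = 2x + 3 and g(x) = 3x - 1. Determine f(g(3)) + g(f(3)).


45


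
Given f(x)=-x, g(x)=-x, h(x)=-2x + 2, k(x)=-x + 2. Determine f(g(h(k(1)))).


k(1) = 1
h(1) = 0
g(0) = 0
f(0) = 0

0


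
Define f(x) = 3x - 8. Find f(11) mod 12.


f(11) = 25
25 mod 12 = 1

1


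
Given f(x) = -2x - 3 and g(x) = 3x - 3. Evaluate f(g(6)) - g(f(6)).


f(g(6)) = -33
g(f(6)) = -48
Difference = 15

15


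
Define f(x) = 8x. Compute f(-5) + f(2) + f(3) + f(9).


72


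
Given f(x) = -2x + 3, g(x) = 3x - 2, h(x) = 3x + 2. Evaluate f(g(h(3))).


h(3) = 11
g(11) = 31
f(31) = -59

-59


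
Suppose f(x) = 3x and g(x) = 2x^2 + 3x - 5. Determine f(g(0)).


g(0) = -5
f(-5) = -15

-15


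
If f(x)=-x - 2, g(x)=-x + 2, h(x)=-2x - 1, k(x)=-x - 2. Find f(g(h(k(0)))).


k(0) = -2
h(-2) = 3
g(3) = -1
f(-1) = -1

-1


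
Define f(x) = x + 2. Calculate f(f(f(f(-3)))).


f(-3) = -1
f(-1) = 1
f(1) = 3
f(3) = 5

5


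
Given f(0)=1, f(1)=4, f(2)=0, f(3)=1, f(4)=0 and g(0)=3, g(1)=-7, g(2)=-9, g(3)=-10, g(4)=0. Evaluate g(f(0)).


-7


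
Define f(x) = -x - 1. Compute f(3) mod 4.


f(3) = -4
-4 mod 4 = 0

0


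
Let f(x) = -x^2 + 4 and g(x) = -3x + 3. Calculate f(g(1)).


g(1) = 0
f(0) = (-1)*(0)^2 + 4 = 4

4


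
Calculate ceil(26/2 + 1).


26/2 = 13
13 + 1 = 14
ceil(14) = 14

14


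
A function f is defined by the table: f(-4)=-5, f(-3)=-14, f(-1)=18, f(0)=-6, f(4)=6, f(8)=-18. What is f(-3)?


-14


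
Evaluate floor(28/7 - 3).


28/7 = 4
4 - 3 = 1
floor(1) = 1

1


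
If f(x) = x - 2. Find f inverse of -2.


Solve x - 2 = -2
x = (-2 + 2) / 1 = 0

0


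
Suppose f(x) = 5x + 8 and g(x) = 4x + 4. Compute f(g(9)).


g(9) = 40
f(40) = 208

208


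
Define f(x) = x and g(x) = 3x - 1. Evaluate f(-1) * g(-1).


f(-1) = -1
g(-1) = -4
Product = 4

4


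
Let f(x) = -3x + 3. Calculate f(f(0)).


-6


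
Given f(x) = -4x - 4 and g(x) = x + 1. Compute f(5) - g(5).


-30


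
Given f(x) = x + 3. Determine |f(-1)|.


2


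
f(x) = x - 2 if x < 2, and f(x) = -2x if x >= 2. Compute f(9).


9 satisfies x >= 2
f(9) = -18

-18


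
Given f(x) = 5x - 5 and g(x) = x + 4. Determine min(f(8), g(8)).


f(8) = 35
g(8) = 12
min = 12

12


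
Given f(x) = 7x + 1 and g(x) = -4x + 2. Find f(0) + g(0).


f(0) = 1
g(0) = 2
Sum = 3

3


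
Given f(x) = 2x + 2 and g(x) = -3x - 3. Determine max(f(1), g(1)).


f(1) = 4
g(1) = -6
max = 4

4


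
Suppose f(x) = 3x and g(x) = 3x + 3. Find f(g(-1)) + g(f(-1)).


f(g(-1)) = 0
g(f(-1)) = -6
Sum = -6

-6


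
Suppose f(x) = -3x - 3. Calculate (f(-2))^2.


f(-2) = 3
(3)^2 = 9

9


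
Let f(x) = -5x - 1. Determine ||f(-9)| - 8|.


f(-9) = 44
|44| = 44
|44 - 8| = 36

36


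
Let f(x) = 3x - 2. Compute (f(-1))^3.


f(-1) = -5
(-5)^3 = -125

-125


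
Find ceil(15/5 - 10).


15/5 = 3
3 - 10 = -7
ceil(-7) = -7

-7


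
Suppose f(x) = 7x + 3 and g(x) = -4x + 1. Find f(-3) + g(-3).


f(-3) = -18
g(-3) = 13
Sum = -5

-5


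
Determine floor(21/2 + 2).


12


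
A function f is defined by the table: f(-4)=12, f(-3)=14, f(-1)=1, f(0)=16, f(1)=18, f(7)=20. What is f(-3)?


14


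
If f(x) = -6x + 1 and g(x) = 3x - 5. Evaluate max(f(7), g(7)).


f(7) = -41
g(7) = 16
max = 16

16


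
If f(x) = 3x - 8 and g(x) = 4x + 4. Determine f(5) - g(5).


f(5) = 7
g(5) = 24
Difference = -17

-17


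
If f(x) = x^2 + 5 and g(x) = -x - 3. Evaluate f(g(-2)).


g(-2) = -1
f(-1) = 1*(-1)^2 + 5 = 6

6


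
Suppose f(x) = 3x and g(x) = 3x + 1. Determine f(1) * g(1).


f(1) = 3
g(1) = 4
Product = 12

12


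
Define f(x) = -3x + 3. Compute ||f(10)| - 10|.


17


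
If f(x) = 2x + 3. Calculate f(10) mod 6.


f(10) = 23
23 mod 6 = 5

5


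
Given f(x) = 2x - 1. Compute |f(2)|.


f(2) = 3
|3| = 3

3


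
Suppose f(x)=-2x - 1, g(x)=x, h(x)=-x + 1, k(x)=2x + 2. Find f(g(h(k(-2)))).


-7


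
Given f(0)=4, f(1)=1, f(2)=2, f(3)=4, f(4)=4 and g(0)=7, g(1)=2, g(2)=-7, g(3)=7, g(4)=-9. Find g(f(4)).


f(4) = 4
g(4) = -9

-9


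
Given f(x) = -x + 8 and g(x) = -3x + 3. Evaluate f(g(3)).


14


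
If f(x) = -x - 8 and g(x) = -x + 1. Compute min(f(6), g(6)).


-14


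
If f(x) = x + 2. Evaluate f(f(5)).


f(5) = 7
f(7) = 9

9


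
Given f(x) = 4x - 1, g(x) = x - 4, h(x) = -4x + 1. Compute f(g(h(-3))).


h(-3) = 13
g(13) = 9
f(9) = 35

35


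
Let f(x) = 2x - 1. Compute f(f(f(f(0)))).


f(0) = -1
f(-1) = -3
f(-3) = -7
f(-7) = -15

-15


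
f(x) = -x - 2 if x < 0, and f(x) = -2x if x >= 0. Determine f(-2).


-2 satisfies x < 0
f(-2) = 0

0


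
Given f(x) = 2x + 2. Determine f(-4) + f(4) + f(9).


f(-4) = -6
f(4) = 10
f(9) = 20
Sum = 24

24


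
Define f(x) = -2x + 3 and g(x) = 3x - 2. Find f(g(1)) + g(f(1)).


f(g(1)) = 1
g(f(1)) = 1
Sum = 2

2


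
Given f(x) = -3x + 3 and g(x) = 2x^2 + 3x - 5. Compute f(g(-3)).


g(-3) = 4
f(4) = -9

-9


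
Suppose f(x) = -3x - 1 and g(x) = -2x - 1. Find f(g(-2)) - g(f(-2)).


f(g(-2)) = -10
g(f(-2)) = -11
Difference = 1

1


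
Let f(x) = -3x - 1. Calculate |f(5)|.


f(5) = -16
|-16| = 16

16


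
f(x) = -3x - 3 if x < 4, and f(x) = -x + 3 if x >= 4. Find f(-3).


6


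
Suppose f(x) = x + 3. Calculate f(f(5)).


f(5) = 8
f(8) = 11

11


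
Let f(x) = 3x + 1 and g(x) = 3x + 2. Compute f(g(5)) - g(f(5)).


f(g(5)) = 52
g(f(5)) = 50
Difference = 2

2


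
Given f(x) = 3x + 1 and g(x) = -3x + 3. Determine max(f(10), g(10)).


f(10) = 31
g(10) = -27
max = 31

31


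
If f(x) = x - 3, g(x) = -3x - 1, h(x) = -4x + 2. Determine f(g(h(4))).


h(4) = -14
g(-14) = 41
f(41) = 38

38


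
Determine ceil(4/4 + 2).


4/4 = 1
1 + 2 = 3
ceil(3) = 3

3


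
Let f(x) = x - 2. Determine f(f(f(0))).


f(0) = -2
f(-2) = -4
f(-4) = -6

-6


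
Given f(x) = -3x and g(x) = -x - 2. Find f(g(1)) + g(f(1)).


f(g(1)) = 9
g(f(1)) = 1
Sum = 10

10


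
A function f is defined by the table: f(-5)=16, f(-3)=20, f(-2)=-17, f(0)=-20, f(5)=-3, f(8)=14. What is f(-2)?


Reading from the table at x = -2

-17


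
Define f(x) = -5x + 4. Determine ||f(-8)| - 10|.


f(-8) = 44
|44| = 44
|44 - 10| = 34

34


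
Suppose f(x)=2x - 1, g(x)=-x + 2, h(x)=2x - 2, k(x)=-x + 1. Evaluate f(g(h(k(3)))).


15


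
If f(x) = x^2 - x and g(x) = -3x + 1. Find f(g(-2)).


g(-2) = 7
f(7) = 1*(7)^2 - 1*(7) = 42

42


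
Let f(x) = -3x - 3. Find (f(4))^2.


f(4) = -15
(-15)^2 = 225

225


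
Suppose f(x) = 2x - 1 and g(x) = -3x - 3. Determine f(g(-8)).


g(-8) = 21
f(21) = 41

41


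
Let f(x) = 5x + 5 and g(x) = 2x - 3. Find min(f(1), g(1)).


f(1) = 10
g(1) = -1
min = -1

-1


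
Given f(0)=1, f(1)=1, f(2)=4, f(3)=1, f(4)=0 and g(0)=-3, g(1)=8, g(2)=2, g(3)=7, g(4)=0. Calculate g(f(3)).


f(3) = 1
g(1) = 8

8


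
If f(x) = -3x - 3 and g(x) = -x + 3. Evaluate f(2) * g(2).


-9


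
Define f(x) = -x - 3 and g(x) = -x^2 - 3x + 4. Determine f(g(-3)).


-7


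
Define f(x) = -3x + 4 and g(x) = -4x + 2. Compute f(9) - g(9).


f(9) = -23
g(9) = -34
Difference = 11

11


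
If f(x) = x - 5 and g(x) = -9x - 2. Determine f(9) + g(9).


f(9) = 4
g(9) = -83
Sum = -79

-79


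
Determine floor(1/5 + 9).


1/5 = 0.2
0.2 + 9 = 9.2
floor(9.2) = 9

9


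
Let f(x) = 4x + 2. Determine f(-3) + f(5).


f(-3) = -10
f(5) = 22
Sum = 12

12


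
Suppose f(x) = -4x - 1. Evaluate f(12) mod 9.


f(12) = -49
-49 mod 9 = 5

5


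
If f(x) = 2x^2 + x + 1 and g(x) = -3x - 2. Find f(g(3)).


232


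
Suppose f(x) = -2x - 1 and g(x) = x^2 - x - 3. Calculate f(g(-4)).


g(-4) = 17
f(17) = -35

-35


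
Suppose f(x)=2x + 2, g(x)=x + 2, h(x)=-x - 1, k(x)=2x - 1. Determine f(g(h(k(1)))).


2


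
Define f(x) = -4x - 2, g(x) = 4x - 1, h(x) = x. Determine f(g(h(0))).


h(0) = 0
g(0) = -1
f(-1) = 2

2


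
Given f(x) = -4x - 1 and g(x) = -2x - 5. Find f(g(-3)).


g(-3) = 1
f(1) = -5

-5


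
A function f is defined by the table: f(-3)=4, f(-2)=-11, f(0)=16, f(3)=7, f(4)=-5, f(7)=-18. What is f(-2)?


Reading from the table at x = -2

-11


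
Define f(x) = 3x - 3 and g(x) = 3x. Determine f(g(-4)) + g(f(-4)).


f(g(-4)) = -39
g(f(-4)) = -45
Sum = -84

-84


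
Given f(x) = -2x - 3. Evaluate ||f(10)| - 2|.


f(10) = -23
|-23| = 23
|23 - 2| = 21

21


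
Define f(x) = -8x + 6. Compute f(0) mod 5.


f(0) = 6
6 mod 5 = 1

1


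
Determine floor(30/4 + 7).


30/4 = 7.5
7.5 + 7 = 14.5
floor(14.5) = 14

14


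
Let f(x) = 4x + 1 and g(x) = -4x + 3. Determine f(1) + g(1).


4


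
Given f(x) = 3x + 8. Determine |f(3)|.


f(3) = 17
|17| = 17

17


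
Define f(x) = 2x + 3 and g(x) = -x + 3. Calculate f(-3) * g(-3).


-18


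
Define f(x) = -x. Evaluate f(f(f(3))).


f(3) = -3
f(-3) = 3
f(3) = -3

-3


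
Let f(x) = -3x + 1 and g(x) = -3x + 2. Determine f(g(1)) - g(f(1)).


-4


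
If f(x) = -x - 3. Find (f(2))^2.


f(2) = -5
(-5)^2 = 25

25


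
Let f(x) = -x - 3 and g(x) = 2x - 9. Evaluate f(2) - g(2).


0


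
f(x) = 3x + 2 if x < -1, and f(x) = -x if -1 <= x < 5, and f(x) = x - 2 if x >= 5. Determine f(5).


5 satisfies x >= 5
f(5) = 3

3


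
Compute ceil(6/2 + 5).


6/2 = 3
3 + 5 = 8
ceil(8) = 8

8


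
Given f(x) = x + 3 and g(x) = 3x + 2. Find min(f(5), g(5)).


f(5) = 8
g(5) = 17
min = 8

8


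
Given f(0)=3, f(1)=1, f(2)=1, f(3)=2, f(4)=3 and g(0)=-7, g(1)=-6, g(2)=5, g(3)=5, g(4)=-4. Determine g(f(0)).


f(0) = 3
g(3) = 5

5


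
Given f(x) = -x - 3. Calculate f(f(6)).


f(6) = -9
f(-9) = 6

6


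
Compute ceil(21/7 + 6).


21/7 = 3
3 + 6 = 9
ceil(9) = 9

9


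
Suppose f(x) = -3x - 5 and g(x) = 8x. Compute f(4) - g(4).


f(4) = -17
g(4) = 32
Difference = -49

-49


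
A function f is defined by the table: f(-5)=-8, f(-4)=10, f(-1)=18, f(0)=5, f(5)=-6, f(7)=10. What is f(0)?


Reading from the table at x = 0

5


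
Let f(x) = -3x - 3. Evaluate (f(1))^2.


f(1) = -6
(-6)^2 = 36

36


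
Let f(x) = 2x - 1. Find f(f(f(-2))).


-23


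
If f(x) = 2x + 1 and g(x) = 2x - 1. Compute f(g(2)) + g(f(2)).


16


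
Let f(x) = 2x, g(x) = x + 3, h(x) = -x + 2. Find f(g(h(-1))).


h(-1) = 3
g(3) = 6
f(6) = 12

12


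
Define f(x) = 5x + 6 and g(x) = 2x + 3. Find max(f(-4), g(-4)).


-5


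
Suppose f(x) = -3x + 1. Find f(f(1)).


f(1) = -2
f(-2) = 7

7


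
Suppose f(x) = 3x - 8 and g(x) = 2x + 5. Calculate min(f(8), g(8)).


f(8) = 16
g(8) = 21
min = 16

16


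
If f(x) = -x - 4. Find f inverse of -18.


14


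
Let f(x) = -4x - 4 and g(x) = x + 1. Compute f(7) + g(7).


f(7) = -32
g(7) = 8
Sum = -24

-24


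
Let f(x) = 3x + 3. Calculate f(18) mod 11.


f(18) = 57
57 mod 11 = 2

2


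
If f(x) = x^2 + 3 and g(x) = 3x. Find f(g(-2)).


g(-2) = -6
f(-6) = 1*(-6)^2 + 3 = 39

39


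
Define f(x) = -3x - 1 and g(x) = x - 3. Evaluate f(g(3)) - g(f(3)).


12


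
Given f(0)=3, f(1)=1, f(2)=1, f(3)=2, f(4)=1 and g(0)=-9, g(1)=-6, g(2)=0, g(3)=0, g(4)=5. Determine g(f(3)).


f(3) = 2
g(2) = 0

0


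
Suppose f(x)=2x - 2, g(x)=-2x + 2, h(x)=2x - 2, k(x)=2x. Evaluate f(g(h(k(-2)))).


k(-2) = -4
h(-4) = -10
g(-10) = 22
f(22) = 42

42


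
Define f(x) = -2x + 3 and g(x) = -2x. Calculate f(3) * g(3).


f(3) = -3
g(3) = -6
Product = 18

18


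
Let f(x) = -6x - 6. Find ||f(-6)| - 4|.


f(-6) = 30
|30| = 30
|30 - 4| = 26

26


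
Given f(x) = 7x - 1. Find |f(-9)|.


64


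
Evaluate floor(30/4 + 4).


30/4 = 7.5
7.5 + 4 = 11.5
floor(11.5) = 11

11


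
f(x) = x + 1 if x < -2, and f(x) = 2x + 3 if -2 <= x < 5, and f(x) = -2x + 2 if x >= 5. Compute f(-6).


-6 satisfies x < -2
f(-6) = -5

-5


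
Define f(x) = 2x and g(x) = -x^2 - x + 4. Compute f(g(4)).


g(4) = -16
f(-16) = -32

-32


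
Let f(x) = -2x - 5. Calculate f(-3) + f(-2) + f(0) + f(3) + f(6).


f(-3) = 1
f(-2) = -1
f(0) = -5
f(3) = -11
f(6) = -17
Sum = -33

-33


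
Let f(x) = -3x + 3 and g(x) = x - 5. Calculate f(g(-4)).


g(-4) = -9
f(-9) = 30

30


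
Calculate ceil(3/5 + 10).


11


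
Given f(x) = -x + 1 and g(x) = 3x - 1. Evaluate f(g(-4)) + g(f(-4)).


f(g(-4)) = 14
g(f(-4)) = 14
Sum = 28

28


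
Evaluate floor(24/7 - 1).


24/7 = 3.4286
3.4286 - 1 = 2.4286
floor(2.4286) = 2

2


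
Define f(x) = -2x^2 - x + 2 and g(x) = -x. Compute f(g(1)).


g(1) = -1
f(-1) = (-2)*(-1)^2 - 1*(-1) + 2 = 1

1


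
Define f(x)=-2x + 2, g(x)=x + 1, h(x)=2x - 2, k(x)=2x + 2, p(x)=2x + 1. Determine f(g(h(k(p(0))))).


p(0) = 1
k(1) = 4
h(4) = 6
g(6) = 7
f(7) = -12

-12


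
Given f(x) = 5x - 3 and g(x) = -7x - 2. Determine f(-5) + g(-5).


f(-5) = -28
g(-5) = 33
Sum = 5

5


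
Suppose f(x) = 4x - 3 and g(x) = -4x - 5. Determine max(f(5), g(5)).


f(5) = 17
g(5) = -25
max = 17

17


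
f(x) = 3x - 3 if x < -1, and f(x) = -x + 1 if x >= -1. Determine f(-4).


-4 satisfies x < -1
f(-4) = -15

-15


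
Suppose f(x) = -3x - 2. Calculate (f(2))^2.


64


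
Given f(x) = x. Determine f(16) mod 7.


f(16) = 16
16 mod 7 = 2

2


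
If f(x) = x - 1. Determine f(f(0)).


f(0) = -1
f(-1) = -2

-2


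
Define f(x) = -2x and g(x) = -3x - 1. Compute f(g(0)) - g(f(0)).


f(g(0)) = 2
g(f(0)) = -1
Difference = 3

3


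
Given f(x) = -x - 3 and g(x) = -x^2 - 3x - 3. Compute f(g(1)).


g(1) = -7
f(-7) = 4

4


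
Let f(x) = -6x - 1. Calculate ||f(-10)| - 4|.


f(-10) = 59
|59| = 59
|59 - 4| = 55

55


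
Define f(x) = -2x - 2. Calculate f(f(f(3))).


-30


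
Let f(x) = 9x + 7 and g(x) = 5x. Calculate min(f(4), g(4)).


f(4) = 43
g(4) = 20
min = 20

20


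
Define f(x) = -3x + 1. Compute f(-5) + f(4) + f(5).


f(-5) = 16
f(4) = -11
f(5) = -14
Sum = -9

-9


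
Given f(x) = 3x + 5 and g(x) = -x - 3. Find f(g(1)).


-7


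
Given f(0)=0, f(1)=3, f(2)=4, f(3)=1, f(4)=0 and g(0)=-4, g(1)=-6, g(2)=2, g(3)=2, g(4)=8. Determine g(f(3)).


-6


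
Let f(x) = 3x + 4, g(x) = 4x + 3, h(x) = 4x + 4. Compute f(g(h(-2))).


h(-2) = -4
g(-4) = -13
f(-13) = -35

-35


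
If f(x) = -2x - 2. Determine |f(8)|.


f(8) = -18
|-18| = 18

18


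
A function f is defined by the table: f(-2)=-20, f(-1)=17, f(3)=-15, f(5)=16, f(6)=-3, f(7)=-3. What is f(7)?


Reading from the table at x = 7

-3


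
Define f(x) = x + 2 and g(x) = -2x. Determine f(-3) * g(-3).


f(-3) = -1
g(-3) = 6
Product = -6

-6


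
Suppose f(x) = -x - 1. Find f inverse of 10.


Solve -x - 1 = 10
x = (10 + 1) / (-1) = -11

-11


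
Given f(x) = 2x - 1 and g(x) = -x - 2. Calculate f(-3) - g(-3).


f(-3) = -7
g(-3) = 1
Difference = -8

-8


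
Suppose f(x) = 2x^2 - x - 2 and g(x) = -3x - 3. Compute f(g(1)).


g(1) = -6
f(-6) = 2*(-6)^2 - 1*(-6) - 2 = 76

76


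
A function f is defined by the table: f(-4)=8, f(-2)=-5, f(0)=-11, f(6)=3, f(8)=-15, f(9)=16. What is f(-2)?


Reading from the table at x = -2

-5


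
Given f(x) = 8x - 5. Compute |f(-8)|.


f(-8) = -69
|-69| = 69

69


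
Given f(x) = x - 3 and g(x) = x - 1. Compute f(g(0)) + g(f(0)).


f(g(0)) = -4
g(f(0)) = -4
Sum = -8

-8


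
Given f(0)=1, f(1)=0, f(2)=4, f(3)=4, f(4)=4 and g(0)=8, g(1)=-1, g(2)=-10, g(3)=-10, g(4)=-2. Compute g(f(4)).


f(4) = 4
g(4) = -2

-2


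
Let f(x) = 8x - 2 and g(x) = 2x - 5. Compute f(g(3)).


g(3) = 1
f(1) = 6

6


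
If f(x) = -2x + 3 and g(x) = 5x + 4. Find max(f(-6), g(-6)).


f(-6) = 15
g(-6) = -26
max = 15

15


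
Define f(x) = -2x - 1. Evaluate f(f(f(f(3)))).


f(3) = -7
f(-7) = 13
f(13) = -27
f(-27) = 53

53


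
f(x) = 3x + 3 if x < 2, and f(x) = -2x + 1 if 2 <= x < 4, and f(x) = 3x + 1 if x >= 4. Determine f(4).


4 satisfies x >= 4
f(4) = 13

13


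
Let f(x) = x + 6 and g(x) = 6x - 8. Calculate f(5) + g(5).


f(5) = 11
g(5) = 22
Sum = 33

33


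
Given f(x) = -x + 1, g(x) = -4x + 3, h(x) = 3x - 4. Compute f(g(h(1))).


h(1) = -1
g(-1) = 7
f(7) = -6

-6


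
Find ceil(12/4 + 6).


9


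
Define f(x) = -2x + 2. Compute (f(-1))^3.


f(-1) = 4
(4)^3 = 64

64


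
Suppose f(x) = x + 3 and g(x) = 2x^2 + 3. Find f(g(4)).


g(4) = 35
f(35) = 38

38
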